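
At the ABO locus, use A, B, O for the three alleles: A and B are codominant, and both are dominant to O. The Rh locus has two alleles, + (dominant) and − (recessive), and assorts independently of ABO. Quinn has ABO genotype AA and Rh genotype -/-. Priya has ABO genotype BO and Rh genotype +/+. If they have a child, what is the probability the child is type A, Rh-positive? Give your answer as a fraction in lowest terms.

1/2

ABO cross AA × BO → offspring phenotypes: 1/2 A, 1/2 AB.
Rh cross -/- × +/+ → 1 Rh+.
Independent loci: P(type A, Rh-positive) = 1/2 × 1 = 1/2.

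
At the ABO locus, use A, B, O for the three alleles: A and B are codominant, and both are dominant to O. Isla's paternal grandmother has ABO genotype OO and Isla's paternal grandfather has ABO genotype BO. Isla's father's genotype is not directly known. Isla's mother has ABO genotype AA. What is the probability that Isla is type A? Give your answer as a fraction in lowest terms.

Isla's father's ABO genotype from OO × BO: 1/2 BO, 1/2 OO.
Crossing each possibility with the mother AA and summing P(type A): 1/2·1/2 + 1/2·1 = 3/4.

3/4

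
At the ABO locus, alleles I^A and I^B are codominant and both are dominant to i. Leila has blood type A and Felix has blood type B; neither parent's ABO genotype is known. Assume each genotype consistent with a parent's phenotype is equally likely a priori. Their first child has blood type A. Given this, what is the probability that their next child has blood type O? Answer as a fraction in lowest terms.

1/12

Possible genotypes: Leila ∈ {I^A I^A, I^A i}; Felix ∈ {I^B I^B, I^B i}.
Weight each parental genotype pair by prior × P(type-A child):
  I^A I^A × I^B i: posterior weight 2/3; P(next child type O) = 0.
  I^A i × I^B i: posterior weight 1/3; P(next child type O) = 1/4.
Weighted sum = 1/12.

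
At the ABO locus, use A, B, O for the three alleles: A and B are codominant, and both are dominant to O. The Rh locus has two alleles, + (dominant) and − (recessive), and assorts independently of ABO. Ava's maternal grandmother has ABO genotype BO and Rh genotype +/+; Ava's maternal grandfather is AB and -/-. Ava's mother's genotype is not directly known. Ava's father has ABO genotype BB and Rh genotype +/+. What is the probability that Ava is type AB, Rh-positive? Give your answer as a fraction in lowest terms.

1/4

Ava's mother's ABO genotype from BO × AB: 1/4 AB, 1/4 AO, 1/4 BB, 1/4 BO.
Crossing each possibility with the father BB and summing P(type AB): 1/4·1/2 + 1/4·1/2 + 1/4·0 + 1/4·0 = 1/4.
Similarly for Rh via the mother's Rh distribution: P(Rh+) = 1.
Independent loci: 1/4 × 1 = 1/4.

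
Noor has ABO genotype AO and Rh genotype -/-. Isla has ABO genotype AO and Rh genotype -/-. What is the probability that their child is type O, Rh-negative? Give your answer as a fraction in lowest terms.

1/4

ABO cross AO × AO → offspring phenotypes: 1/4 O, 3/4 A.
Rh cross -/- × -/- → 1 Rh-.
Independent loci: P(type O, Rh-negative) = 1/4 × 1 = 1/4.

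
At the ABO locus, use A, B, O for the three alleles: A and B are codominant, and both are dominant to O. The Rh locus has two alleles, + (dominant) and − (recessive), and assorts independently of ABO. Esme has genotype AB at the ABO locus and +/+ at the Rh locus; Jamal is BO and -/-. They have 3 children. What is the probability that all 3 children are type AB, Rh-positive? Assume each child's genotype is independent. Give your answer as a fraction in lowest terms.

ABO cross AB × BO → 1/4 A, 1/2 B, 1/4 AB.
Rh cross +/+ × -/- → 1 Rh+; so P(type AB, Rh-positive) = 1/4 × 1 = 1/4 per child.
All 3 independent: (1/4)^3 = 1/64.

1/64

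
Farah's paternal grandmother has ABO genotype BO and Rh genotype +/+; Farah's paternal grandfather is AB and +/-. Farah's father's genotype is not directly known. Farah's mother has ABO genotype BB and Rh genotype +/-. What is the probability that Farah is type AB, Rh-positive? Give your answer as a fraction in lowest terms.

7/32

Farah's father's ABO genotype from BO × AB: 1/4 AB, 1/4 AO, 1/4 BB, 1/4 BO.
Crossing each possibility with the mother BB and summing P(type AB): 1/4·1/2 + 1/4·1/2 + 1/4·0 + 1/4·0 = 1/4.
Similarly for Rh via the father's Rh distribution: P(Rh+) = 7/8.
Independent loci: 1/4 × 7/8 = 7/32.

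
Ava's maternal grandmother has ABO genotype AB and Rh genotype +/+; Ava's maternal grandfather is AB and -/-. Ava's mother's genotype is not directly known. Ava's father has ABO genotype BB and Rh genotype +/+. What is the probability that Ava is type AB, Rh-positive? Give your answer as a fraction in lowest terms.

Ava's mother's ABO genotype from AB × AB: 1/4 AA, 1/2 AB, 1/4 BB.
Crossing each possibility with the father BB and summing P(type AB): 1/4·1 + 1/2·1/2 + 1/4·0 = 1/2.
Similarly for Rh via the mother's Rh distribution: P(Rh+) = 1.
Independent loci: 1/2 × 1 = 1/2.

1/2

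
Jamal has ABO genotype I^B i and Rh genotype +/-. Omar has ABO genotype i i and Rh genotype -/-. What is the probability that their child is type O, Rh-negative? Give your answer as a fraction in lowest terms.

1/4

ABO cross I^B i × i i → offspring phenotypes: 1/2 O, 1/2 B.
Rh cross +/- × -/- → 1/2 Rh+, 1/2 Rh-.
Independent loci: P(type O, Rh-negative) = 1/2 × 1/2 = 1/4.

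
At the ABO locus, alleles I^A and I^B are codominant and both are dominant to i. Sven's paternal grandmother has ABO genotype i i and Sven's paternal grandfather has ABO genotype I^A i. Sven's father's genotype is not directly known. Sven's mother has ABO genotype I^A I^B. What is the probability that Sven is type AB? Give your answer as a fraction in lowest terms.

Sven's father's ABO genotype from i i × I^A i: 1/2 I^A i, 1/2 i i.
Crossing each possibility with the mother I^A I^B and summing P(type AB): 1/2·1/4 + 1/2·0 = 1/8.

1/8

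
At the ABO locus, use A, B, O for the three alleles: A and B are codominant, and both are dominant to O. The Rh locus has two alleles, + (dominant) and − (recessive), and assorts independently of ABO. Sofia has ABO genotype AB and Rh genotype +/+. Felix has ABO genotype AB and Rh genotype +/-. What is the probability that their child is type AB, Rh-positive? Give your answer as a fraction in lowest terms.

ABO cross AB × AB → offspring phenotypes: 1/4 A, 1/4 B, 1/2 AB.
Rh cross +/+ × +/- → 1 Rh+.
Independent loci: P(type AB, Rh-positive) = 1/2 × 1 = 1/2.

1/2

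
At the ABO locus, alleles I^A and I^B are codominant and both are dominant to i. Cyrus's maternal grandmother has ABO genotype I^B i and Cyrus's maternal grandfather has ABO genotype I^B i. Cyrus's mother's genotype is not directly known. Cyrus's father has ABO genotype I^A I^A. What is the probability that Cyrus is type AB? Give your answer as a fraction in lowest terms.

Cyrus's mother's ABO genotype from I^B i × I^B i: 1/4 I^B I^B, 1/2 I^B i, 1/4 i i.
Crossing each possibility with the father I^A I^A and summing P(type AB): 1/4·1 + 1/2·1/2 + 1/4·0 = 1/2.

1/2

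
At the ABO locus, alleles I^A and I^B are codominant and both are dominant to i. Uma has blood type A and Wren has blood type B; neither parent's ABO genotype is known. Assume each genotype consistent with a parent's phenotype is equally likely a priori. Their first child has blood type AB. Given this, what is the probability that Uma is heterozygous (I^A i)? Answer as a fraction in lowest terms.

1/3

Possible genotypes: Uma ∈ {I^A I^A, I^A i}; Wren ∈ {I^B I^B, I^B i}.
Weight each parental genotype pair by prior × P(type-AB child):
  I^A I^A × I^B I^B: posterior weight 4/9.
  I^A I^A × I^B i: posterior weight 2/9.
  I^A i × I^B I^B: posterior weight 2/9.
  I^A i × I^B i: posterior weight 1/9.
Sum the posterior weight over pairs where Uma is I^A i: 1/3.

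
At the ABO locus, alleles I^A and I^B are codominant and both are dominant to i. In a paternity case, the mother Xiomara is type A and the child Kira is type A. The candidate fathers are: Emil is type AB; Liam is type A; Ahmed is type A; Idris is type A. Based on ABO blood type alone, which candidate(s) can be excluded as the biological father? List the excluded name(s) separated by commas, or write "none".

none

A candidate is excluded only if no genotype consistent with his phenotype could produce a type A child with a type A mother.
Every candidate has at least one consistent genotype combination, so none can be excluded.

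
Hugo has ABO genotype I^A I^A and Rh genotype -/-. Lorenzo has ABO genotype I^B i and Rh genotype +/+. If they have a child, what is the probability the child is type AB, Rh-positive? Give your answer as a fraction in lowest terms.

1/2

ABO cross I^A I^A × I^B i → offspring phenotypes: 1/2 A, 1/2 AB.
Rh cross -/- × +/+ → 1 Rh+.
Independent loci: P(type AB, Rh-positive) = 1/2 × 1 = 1/2.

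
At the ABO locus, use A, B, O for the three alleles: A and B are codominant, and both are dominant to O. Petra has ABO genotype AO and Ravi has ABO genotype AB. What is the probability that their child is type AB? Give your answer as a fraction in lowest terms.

ABO cross AO × AB → offspring phenotypes: 1/2 A, 1/4 B, 1/4 AB.
So P(type AB) = 1/4.

1/4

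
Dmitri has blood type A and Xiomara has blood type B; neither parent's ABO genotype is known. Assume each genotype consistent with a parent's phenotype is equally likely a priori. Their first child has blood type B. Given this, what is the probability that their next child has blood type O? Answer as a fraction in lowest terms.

Possible genotypes: Dmitri ∈ {AA, AO}; Xiomara ∈ {BB, BO}.
Weight each parental genotype pair by prior × P(type-B child):
  AO × BB: posterior weight 2/3; P(next child type O) = 0.
  AO × BO: posterior weight 1/3; P(next child type O) = 1/4.
Weighted sum = 1/12.

1/12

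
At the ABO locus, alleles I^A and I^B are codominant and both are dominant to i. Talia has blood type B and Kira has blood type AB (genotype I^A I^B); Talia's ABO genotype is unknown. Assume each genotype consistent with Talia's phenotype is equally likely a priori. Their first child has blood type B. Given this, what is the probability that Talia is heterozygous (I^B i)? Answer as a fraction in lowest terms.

Possible genotypes: Talia ∈ {I^B I^B, I^B i}; Kira ∈ {I^A I^B}.
Weight each parental genotype pair by prior × P(type-B child):
  I^B I^B × I^A I^B: posterior weight 1/2.
  I^B i × I^A I^B: posterior weight 1/2.
Sum the posterior weight over pairs where Talia is I^B i: 1/2.

1/2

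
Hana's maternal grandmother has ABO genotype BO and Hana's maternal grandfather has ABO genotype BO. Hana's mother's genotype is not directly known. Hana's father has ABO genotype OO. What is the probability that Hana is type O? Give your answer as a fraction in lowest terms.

Hana's mother's ABO genotype from BO × BO: 1/4 BB, 1/2 BO, 1/4 OO.
Crossing each possibility with the father OO and summing P(type O): 1/4·0 + 1/2·1/2 + 1/4·1 = 1/2.

1/2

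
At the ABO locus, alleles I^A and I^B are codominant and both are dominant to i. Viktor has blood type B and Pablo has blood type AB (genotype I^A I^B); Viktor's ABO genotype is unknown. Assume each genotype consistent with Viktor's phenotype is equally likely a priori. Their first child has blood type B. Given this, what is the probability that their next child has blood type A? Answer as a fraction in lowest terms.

Possible genotypes: Viktor ∈ {I^B I^B, I^B i}; Pablo ∈ {I^A I^B}.
Weight each parental genotype pair by prior × P(type-B child):
  I^B I^B × I^A I^B: posterior weight 1/2; P(next child type A) = 0.
  I^B i × I^A I^B: posterior weight 1/2; P(next child type A) = 1/4.
Weighted sum = 1/8.

1/8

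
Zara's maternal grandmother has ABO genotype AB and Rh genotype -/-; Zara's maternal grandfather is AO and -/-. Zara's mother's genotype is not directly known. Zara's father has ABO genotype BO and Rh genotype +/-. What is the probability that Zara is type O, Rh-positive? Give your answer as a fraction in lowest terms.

Zara's mother's ABO genotype from AB × AO: 1/4 AA, 1/4 AB, 1/4 AO, 1/4 BO.
Crossing each possibility with the father BO and summing P(type O): 1/4·0 + 1/4·0 + 1/4·1/4 + 1/4·1/4 = 1/8.
Similarly for Rh via the mother's Rh distribution: P(Rh+) = 1/2.
Independent loci: 1/8 × 1/2 = 1/16.

1/16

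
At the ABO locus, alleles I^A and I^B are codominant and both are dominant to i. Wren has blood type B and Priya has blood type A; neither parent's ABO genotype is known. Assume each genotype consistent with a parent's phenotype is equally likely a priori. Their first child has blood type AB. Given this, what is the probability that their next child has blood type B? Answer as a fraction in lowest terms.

Possible genotypes: Wren ∈ {I^B I^B, I^B i}; Priya ∈ {I^A I^A, I^A i}.
Weight each parental genotype pair by prior × P(type-AB child):
  I^B I^B × I^A I^A: posterior weight 4/9; P(next child type B) = 0.
  I^B I^B × I^A i: posterior weight 2/9; P(next child type B) = 1/2.
  I^B i × I^A I^A: posterior weight 2/9; P(next child type B) = 0.
  I^B i × I^A i: posterior weight 1/9; P(next child type B) = 1/4.
Weighted sum = 5/36.

5/36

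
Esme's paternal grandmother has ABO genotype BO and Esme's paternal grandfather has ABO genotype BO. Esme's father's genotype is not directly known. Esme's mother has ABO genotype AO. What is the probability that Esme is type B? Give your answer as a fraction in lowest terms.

1/4

Esme's father's ABO genotype from BO × BO: 1/4 BB, 1/2 BO, 1/4 OO.
Crossing each possibility with the mother AO and summing P(type B): 1/4·1/2 + 1/2·1/4 + 1/4·0 = 1/4.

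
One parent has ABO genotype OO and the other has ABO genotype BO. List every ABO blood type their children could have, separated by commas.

Gametes from OO × BO give offspring ABO genotypes BO, OO, i.e. phenotypes O, B.

O, B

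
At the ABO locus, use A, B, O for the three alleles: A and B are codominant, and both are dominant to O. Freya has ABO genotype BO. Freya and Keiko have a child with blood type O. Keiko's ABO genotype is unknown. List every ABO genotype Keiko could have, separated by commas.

AO, BO, OO

For each candidate genotype of Keiko, check whether crossing it with BO can produce every observed child phenotype.
  AA → possible child types {A, AB} ✗
  AB → possible child types {A, B, AB} ✗
  AO → possible child types {O, A, B, AB} ✓
  BB → possible child types {B} ✗
  BO → possible child types {O, B} ✓
  OO → possible child types {O, B} ✓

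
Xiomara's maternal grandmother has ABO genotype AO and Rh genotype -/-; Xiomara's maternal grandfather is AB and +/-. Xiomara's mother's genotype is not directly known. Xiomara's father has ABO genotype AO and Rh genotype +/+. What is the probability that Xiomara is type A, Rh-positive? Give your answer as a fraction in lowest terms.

Xiomara's mother's ABO genotype from AO × AB: 1/4 AA, 1/4 AB, 1/4 AO, 1/4 BO.
Crossing each possibility with the father AO and summing P(type A): 1/4·1 + 1/4·1/2 + 1/4·3/4 + 1/4·1/4 = 5/8.
Similarly for Rh via the mother's Rh distribution: P(Rh+) = 1.
Independent loci: 5/8 × 1 = 5/8.

5/8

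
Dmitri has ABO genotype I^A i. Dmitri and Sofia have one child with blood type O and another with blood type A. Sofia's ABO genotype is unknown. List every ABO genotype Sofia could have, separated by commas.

I^A i, I^B i, i i

For each candidate genotype of Sofia, check whether crossing it with I^A i can produce every observed child phenotype.
  I^A I^A → possible child types {A} ✗
  I^A I^B → possible child types {A, B, AB} ✗
  I^A i → possible child types {O, A} ✓
  I^B I^B → possible child types {B, AB} ✗
  I^B i → possible child types {O, A, B, AB} ✓
  i i → possible child types {O, A} ✓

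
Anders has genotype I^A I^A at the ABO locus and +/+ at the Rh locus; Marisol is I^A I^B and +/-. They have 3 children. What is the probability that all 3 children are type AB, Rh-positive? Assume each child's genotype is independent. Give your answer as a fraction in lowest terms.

1/8

ABO cross I^A I^A × I^A I^B → 1/2 A, 1/2 AB.
Rh cross +/+ × +/- → 1 Rh+; so P(type AB, Rh-positive) = 1/2 × 1 = 1/2 per child.
All 3 independent: (1/2)^3 = 1/8.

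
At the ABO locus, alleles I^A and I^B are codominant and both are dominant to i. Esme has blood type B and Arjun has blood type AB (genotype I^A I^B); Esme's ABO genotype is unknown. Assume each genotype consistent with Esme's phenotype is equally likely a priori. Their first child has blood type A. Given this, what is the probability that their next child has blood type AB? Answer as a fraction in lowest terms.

1/4

Possible genotypes: Esme ∈ {I^B I^B, I^B i}; Arjun ∈ {I^A I^B}.
Weight each parental genotype pair by prior × P(type-A child):
  I^B i × I^A I^B: posterior weight 1; P(next child type AB) = 1/4.
Weighted sum = 1/4.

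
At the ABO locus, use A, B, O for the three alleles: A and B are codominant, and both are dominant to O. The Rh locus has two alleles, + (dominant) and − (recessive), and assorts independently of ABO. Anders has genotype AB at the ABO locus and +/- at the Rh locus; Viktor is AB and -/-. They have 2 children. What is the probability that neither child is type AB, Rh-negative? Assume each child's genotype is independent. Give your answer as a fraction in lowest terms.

9/16

ABO cross AB × AB → 1/4 A, 1/4 B, 1/2 AB.
Rh cross +/- × -/- → 1/2 Rh+, 1/2 Rh-; so P(type AB, Rh-negative) = 1/2 × 1/2 = 1/4 per child.
P(not type AB, Rh-negative) = 3/4 for one child; (3/4)^2 = 9/16.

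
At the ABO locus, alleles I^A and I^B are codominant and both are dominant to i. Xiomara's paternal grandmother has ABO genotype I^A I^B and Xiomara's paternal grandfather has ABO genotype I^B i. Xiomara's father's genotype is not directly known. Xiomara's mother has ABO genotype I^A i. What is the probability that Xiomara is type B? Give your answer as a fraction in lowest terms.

Xiomara's father's ABO genotype from I^A I^B × I^B i: 1/4 I^A I^B, 1/4 I^A i, 1/4 I^B I^B, 1/4 I^B i.
Crossing each possibility with the mother I^A i and summing P(type B): 1/4·1/4 + 1/4·0 + 1/4·1/2 + 1/4·1/4 = 1/4.

1/4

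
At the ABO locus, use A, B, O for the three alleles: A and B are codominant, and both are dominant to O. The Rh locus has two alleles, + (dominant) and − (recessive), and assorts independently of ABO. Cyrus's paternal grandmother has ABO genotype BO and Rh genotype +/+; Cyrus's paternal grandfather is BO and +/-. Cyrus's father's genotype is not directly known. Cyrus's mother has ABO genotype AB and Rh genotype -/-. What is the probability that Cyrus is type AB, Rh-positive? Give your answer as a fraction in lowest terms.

Cyrus's father's ABO genotype from BO × BO: 1/4 BB, 1/2 BO, 1/4 OO.
Crossing each possibility with the mother AB and summing P(type AB): 1/4·1/2 + 1/2·1/4 + 1/4·0 = 1/4.
Similarly for Rh via the father's Rh distribution: P(Rh+) = 3/4.
Independent loci: 1/4 × 3/4 = 3/16.

3/16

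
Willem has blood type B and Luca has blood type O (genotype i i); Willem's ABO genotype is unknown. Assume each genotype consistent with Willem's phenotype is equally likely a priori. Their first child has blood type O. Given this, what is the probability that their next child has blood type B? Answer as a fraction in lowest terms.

1/2

Possible genotypes: Willem ∈ {I^B I^B, I^B i}; Luca ∈ {i i}.
Weight each parental genotype pair by prior × P(type-O child):
  I^B i × i i: posterior weight 1; P(next child type B) = 1/2.
Weighted sum = 1/2.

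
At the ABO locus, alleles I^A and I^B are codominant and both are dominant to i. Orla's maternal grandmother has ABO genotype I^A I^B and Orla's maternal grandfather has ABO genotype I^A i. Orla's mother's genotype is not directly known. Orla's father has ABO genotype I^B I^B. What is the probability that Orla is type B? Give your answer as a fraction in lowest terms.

1/2

Orla's mother's ABO genotype from I^A I^B × I^A i: 1/4 I^A I^A, 1/4 I^A I^B, 1/4 I^A i, 1/4 I^B i.
Crossing each possibility with the father I^B I^B and summing P(type B): 1/4·0 + 1/4·1/2 + 1/4·1/2 + 1/4·1 = 1/2.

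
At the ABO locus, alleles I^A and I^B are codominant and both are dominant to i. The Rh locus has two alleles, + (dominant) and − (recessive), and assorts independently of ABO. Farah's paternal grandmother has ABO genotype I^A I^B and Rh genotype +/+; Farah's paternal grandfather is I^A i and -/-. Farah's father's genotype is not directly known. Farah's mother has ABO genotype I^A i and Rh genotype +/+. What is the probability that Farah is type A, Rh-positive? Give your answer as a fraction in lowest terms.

5/8

Farah's father's ABO genotype from I^A I^B × I^A i: 1/4 I^A I^A, 1/4 I^A I^B, 1/4 I^A i, 1/4 I^B i.
Crossing each possibility with the mother I^A i and summing P(type A): 1/4·1 + 1/4·1/2 + 1/4·3/4 + 1/4·1/4 = 5/8.
Similarly for Rh via the father's Rh distribution: P(Rh+) = 1.
Independent loci: 5/8 × 1 = 5/8.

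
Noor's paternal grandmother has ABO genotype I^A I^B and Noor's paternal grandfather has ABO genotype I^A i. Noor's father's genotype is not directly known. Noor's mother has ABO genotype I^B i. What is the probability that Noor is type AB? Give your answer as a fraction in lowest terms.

Noor's father's ABO genotype from I^A I^B × I^A i: 1/4 I^A I^A, 1/4 I^A I^B, 1/4 I^A i, 1/4 I^B i.
Crossing each possibility with the mother I^B i and summing P(type AB): 1/4·1/2 + 1/4·1/4 + 1/4·1/4 + 1/4·0 = 1/4.

1/4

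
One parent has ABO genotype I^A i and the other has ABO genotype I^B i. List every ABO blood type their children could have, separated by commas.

Gametes from I^A i × I^B i give offspring ABO genotypes I^A I^B, I^A i, I^B i, i i, i.e. phenotypes O, A, B, AB.

O, A, B, AB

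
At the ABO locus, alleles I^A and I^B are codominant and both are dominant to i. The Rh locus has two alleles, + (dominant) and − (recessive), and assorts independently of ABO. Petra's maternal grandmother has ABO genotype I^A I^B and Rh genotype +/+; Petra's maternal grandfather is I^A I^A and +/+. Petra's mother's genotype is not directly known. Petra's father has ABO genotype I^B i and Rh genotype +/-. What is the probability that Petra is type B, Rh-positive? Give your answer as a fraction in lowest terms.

1/4

Petra's mother's ABO genotype from I^A I^B × I^A I^A: 1/2 I^A I^A, 1/2 I^A I^B.
Crossing each possibility with the father I^B i and summing P(type B): 1/2·0 + 1/2·1/2 = 1/4.
Similarly for Rh via the mother's Rh distribution: P(Rh+) = 1.
Independent loci: 1/4 × 1 = 1/4.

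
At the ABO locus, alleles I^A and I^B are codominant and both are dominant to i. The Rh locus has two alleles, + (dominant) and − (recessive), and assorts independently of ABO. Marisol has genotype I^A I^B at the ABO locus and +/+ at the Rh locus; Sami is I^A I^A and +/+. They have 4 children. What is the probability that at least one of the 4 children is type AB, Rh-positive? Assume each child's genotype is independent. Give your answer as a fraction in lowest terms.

ABO cross I^A I^B × I^A I^A → 1/2 A, 1/2 AB.
Rh cross +/+ × +/+ → 1 Rh+; so P(type AB, Rh-positive) = 1/2 × 1 = 1/2 per child.
P(none) = (1/2)^4 = 1/16; P(at least one) = 1 − 1/16 = 15/16.

15/16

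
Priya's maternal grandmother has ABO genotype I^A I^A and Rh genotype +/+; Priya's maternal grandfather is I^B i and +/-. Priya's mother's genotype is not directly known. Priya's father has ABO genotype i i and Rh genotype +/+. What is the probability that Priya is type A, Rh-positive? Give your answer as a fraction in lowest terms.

Priya's mother's ABO genotype from I^A I^A × I^B i: 1/2 I^A I^B, 1/2 I^A i.
Crossing each possibility with the father i i and summing P(type A): 1/2·1/2 + 1/2·1/2 = 1/2.
Similarly for Rh via the mother's Rh distribution: P(Rh+) = 1.
Independent loci: 1/2 × 1 = 1/2.

1/2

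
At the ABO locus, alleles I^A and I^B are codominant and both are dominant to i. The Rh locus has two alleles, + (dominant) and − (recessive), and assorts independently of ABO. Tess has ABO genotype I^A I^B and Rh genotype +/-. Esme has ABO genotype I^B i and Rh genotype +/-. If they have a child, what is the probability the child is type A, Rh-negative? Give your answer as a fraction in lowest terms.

ABO cross I^A I^B × I^B i → offspring phenotypes: 1/4 A, 1/2 B, 1/4 AB.
Rh cross +/- × +/- → 3/4 Rh+, 1/4 Rh-.
Independent loci: P(type A, Rh-negative) = 1/4 × 1/4 = 1/16.

1/16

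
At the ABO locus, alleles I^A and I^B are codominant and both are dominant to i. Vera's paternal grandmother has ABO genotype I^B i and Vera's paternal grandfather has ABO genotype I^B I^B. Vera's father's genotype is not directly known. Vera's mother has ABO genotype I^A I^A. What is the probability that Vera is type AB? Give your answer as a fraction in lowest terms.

3/4

Vera's father's ABO genotype from I^B i × I^B I^B: 1/2 I^B I^B, 1/2 I^B i.
Crossing each possibility with the mother I^A I^A and summing P(type AB): 1/2·1 + 1/2·1/2 = 3/4.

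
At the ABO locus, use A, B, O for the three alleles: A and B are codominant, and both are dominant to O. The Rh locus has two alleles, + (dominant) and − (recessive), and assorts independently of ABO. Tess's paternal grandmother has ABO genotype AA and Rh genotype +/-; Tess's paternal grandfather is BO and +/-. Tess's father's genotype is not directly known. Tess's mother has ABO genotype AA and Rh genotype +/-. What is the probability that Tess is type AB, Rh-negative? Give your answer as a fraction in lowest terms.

Tess's father's ABO genotype from AA × BO: 1/2 AB, 1/2 AO.
Crossing each possibility with the mother AA and summing P(type AB): 1/2·1/2 + 1/2·0 = 1/4.
Similarly for Rh via the father's Rh distribution: P(Rh-) = 1/4.
Independent loci: 1/4 × 1/4 = 1/16.

1/16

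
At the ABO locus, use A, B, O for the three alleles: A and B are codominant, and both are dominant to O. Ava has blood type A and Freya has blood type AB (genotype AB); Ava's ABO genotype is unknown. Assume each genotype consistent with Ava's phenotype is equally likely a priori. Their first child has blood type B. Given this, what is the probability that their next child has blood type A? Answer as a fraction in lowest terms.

1/2

Possible genotypes: Ava ∈ {AA, AO}; Freya ∈ {AB}.
Weight each parental genotype pair by prior × P(type-B child):
  AO × AB: posterior weight 1; P(next child type A) = 1/2.
Weighted sum = 1/2.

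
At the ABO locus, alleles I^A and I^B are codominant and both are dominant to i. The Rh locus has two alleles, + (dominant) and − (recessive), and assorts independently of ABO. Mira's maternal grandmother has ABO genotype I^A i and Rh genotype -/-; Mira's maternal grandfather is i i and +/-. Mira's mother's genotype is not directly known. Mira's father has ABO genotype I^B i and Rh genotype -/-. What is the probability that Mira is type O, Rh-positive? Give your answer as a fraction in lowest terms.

Mira's mother's ABO genotype from I^A i × i i: 1/2 I^A i, 1/2 i i.
Crossing each possibility with the father I^B i and summing P(type O): 1/2·1/4 + 1/2·1/2 = 3/8.
Similarly for Rh via the mother's Rh distribution: P(Rh+) = 1/4.
Independent loci: 3/8 × 1/4 = 3/32.

3/32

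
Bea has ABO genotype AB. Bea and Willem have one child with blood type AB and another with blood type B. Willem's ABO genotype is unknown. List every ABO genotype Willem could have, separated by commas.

AB, AO, BB, BO

For each candidate genotype of Willem, check whether crossing it with AB can produce every observed child phenotype.
  AA → possible child types {A, AB} ✗
  AB → possible child types {A, B, AB} ✓
  AO → possible child types {A, B, AB} ✓
  BB → possible child types {B, AB} ✓
  BO → possible child types {A, B, AB} ✓
  OO → possible child types {A, B} ✗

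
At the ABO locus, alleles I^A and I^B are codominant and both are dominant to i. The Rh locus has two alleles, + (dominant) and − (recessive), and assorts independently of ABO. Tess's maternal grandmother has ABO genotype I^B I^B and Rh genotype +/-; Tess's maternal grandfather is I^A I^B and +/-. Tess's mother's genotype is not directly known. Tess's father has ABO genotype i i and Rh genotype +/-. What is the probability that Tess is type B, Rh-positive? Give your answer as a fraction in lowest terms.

9/16

Tess's mother's ABO genotype from I^B I^B × I^A I^B: 1/2 I^A I^B, 1/2 I^B I^B.
Crossing each possibility with the father i i and summing P(type B): 1/2·1/2 + 1/2·1 = 3/4.
Similarly for Rh via the mother's Rh distribution: P(Rh+) = 3/4.
Independent loci: 3/4 × 3/4 = 9/16.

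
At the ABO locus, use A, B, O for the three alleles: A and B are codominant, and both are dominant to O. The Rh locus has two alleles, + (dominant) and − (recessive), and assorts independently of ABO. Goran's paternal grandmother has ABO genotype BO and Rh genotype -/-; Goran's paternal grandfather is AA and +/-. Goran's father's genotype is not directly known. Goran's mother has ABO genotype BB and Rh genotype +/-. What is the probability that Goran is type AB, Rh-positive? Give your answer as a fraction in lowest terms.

5/16

Goran's father's ABO genotype from BO × AA: 1/2 AB, 1/2 AO.
Crossing each possibility with the mother BB and summing P(type AB): 1/2·1/2 + 1/2·1/2 = 1/2.
Similarly for Rh via the father's Rh distribution: P(Rh+) = 5/8.
Independent loci: 1/2 × 5/8 = 5/16.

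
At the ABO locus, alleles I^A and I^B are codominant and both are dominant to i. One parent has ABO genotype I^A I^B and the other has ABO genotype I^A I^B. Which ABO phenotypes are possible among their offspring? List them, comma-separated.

Gametes from I^A I^B × I^A I^B give offspring ABO genotypes I^A I^A, I^A I^B, I^B I^B, i.e. phenotypes A, B, AB.

A, B, AB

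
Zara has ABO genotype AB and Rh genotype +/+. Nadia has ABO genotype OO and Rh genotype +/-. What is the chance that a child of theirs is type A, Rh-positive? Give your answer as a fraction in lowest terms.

ABO cross AB × OO → offspring phenotypes: 1/2 A, 1/2 B.
Rh cross +/+ × +/- → 1 Rh+.
Independent loci: P(type A, Rh-positive) = 1/2 × 1 = 1/2.

1/2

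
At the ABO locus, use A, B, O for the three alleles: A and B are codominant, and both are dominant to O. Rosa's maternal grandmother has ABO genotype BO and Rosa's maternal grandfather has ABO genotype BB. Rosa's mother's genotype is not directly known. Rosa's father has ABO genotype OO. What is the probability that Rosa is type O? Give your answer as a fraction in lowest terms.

Rosa's mother's ABO genotype from BO × BB: 1/2 BB, 1/2 BO.
Crossing each possibility with the father OO and summing P(type O): 1/2·0 + 1/2·1/2 = 1/4.

1/4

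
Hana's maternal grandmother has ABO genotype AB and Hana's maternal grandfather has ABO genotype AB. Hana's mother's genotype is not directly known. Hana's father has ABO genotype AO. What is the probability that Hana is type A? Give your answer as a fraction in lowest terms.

Hana's mother's ABO genotype from AB × AB: 1/4 AA, 1/2 AB, 1/4 BB.
Crossing each possibility with the father AO and summing P(type A): 1/4·1 + 1/2·1/2 + 1/4·0 = 1/2.

1/2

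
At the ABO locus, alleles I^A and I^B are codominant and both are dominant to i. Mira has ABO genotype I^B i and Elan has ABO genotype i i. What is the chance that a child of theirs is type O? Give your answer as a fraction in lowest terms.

1/2

ABO cross I^B i × i i → offspring phenotypes: 1/2 O, 1/2 B.
So P(type O) = 1/2.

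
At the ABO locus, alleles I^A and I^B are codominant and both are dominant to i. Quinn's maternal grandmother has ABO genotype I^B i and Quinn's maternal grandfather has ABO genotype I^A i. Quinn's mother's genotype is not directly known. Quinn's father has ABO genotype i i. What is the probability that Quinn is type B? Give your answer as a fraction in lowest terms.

Quinn's mother's ABO genotype from I^B i × I^A i: 1/4 I^A I^B, 1/4 I^A i, 1/4 I^B i, 1/4 i i.
Crossing each possibility with the father i i and summing P(type B): 1/4·1/2 + 1/4·0 + 1/4·1/2 + 1/4·0 = 1/4.

1/4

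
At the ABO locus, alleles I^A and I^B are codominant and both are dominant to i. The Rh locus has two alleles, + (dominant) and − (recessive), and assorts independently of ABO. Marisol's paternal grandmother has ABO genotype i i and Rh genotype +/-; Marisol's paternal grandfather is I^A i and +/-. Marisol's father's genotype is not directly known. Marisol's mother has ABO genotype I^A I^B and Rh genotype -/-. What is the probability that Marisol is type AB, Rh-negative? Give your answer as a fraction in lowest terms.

1/16

Marisol's father's ABO genotype from i i × I^A i: 1/2 I^A i, 1/2 i i.
Crossing each possibility with the mother I^A I^B and summing P(type AB): 1/2·1/4 + 1/2·0 = 1/8.
Similarly for Rh via the father's Rh distribution: P(Rh-) = 1/2.
Independent loci: 1/8 × 1/2 = 1/16.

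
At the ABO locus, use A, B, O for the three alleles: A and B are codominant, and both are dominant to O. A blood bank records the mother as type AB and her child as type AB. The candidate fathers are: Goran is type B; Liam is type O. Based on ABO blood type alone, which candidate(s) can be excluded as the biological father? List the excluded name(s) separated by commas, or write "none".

A candidate is excluded only if no genotype consistent with his phenotype could produce a type AB child with a type AB mother.
Liam (type O): no genotype consistent with that phenotype can produce a type-AB child with a type-AB mother.

Liam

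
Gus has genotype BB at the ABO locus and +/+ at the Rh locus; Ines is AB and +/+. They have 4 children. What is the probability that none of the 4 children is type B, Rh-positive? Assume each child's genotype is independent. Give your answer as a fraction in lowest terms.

1/16

ABO cross BB × AB → 1/2 B, 1/2 AB.
Rh cross +/+ × +/+ → 1 Rh+; so P(type B, Rh-positive) = 1/2 × 1 = 1/2 per child.
P(not type B, Rh-positive) = 1/2 for one child; (1/2)^4 = 1/16.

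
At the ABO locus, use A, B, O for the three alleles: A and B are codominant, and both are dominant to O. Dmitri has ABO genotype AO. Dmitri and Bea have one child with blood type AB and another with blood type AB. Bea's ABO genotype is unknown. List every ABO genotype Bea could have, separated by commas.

AB, BB, BO

For each candidate genotype of Bea, check whether crossing it with AO can produce every observed child phenotype.
  AA → possible child types {A} ✗
  AB → possible child types {A, B, AB} ✓
  AO → possible child types {O, A} ✗
  BB → possible child types {B, AB} ✓
  BO → possible child types {O, A, B, AB} ✓
  OO → possible child types {O, A} ✗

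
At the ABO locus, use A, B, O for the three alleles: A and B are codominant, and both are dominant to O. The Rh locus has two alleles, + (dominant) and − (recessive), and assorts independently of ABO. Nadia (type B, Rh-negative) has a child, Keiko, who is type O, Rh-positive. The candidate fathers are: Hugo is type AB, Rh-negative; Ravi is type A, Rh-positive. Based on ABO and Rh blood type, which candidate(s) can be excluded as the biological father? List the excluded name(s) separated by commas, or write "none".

Hugo

A candidate is excluded only if no genotype consistent with his phenotype could produce a type O, Rh-positive child with a type B, Rh-negative mother.
Hugo (type AB, Rh-): no genotype consistent with that phenotype can produce a type-O Rh+ child with a type-B mother.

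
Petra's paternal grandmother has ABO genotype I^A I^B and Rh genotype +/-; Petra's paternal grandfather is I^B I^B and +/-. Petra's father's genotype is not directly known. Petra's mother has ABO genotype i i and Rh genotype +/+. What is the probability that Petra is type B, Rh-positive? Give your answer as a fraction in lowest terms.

3/4

Petra's father's ABO genotype from I^A I^B × I^B I^B: 1/2 I^A I^B, 1/2 I^B I^B.
Crossing each possibility with the mother i i and summing P(type B): 1/2·1/2 + 1/2·1 = 3/4.
Similarly for Rh via the father's Rh distribution: P(Rh+) = 1.
Independent loci: 3/4 × 1 = 3/4.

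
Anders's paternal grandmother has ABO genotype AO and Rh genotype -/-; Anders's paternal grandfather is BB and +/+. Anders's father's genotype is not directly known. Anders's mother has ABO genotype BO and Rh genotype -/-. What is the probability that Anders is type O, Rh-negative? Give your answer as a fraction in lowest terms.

1/16

Anders's father's ABO genotype from AO × BB: 1/2 AB, 1/2 BO.
Crossing each possibility with the mother BO and summing P(type O): 1/2·0 + 1/2·1/4 = 1/8.
Similarly for Rh via the father's Rh distribution: P(Rh-) = 1/2.
Independent loci: 1/8 × 1/2 = 1/16.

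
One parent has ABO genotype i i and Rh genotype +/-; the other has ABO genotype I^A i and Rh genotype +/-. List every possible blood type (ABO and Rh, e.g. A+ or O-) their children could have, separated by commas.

Gametes from i i × I^A i give offspring ABO genotypes I^A i, i i, i.e. phenotypes O, A.
Rh cross +/- × +/- → phenotypes Rh+, Rh-.
Combining independently: O+, O-, A+, A-.

O+, O-, A+, A-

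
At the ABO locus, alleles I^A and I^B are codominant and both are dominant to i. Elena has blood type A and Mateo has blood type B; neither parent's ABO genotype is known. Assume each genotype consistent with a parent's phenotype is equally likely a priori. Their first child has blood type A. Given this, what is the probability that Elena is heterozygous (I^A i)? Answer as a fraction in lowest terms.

Possible genotypes: Elena ∈ {I^A I^A, I^A i}; Mateo ∈ {I^B I^B, I^B i}.
Weight each parental genotype pair by prior × P(type-A child):
  I^A I^A × I^B i: posterior weight 2/3.
  I^A i × I^B i: posterior weight 1/3.
Sum the posterior weight over pairs where Elena is I^A i: 1/3.

1/3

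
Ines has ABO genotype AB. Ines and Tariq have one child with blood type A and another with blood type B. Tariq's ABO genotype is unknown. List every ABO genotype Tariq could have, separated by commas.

AB, AO, BO, OO

For each candidate genotype of Tariq, check whether crossing it with AB can produce every observed child phenotype.
  AA → possible child types {A, AB} ✗
  AB → possible child types {A, B, AB} ✓
  AO → possible child types {A, B, AB} ✓
  BB → possible child types {B, AB} ✗
  BO → possible child types {A, B, AB} ✓
  OO → possible child types {A, B} ✓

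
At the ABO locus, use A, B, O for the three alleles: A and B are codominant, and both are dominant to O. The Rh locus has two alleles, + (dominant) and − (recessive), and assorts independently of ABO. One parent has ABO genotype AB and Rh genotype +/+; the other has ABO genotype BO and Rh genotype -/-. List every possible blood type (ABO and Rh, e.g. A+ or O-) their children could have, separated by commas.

Gametes from AB × BO give offspring ABO genotypes AB, AO, BB, BO, i.e. phenotypes A, B, AB.
Rh cross +/+ × -/- → phenotypes Rh+.
Combining independently: A+, B+, AB+.

A+, B+, AB+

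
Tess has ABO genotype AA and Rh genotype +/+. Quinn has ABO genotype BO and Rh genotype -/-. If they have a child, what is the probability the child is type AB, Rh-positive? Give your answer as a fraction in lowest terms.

1/2

ABO cross AA × BO → offspring phenotypes: 1/2 A, 1/2 AB.
Rh cross +/+ × -/- → 1 Rh+.
Independent loci: P(type AB, Rh-positive) = 1/2 × 1 = 1/2.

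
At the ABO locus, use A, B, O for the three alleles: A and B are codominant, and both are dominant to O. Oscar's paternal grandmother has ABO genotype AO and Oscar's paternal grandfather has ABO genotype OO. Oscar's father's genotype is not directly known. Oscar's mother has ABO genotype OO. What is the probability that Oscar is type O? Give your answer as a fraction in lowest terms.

3/4

Oscar's father's ABO genotype from AO × OO: 1/2 AO, 1/2 OO.
Crossing each possibility with the mother OO and summing P(type O): 1/2·1/2 + 1/2·1 = 3/4.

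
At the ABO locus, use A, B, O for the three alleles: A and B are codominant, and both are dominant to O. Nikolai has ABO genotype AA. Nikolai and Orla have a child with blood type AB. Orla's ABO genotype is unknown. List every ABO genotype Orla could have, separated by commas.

For each candidate genotype of Orla, check whether crossing it with AA can produce every observed child phenotype.
  AA → possible child types {A} ✗
  AB → possible child types {A, AB} ✓
  AO → possible child types {A} ✗
  BB → possible child types {AB} ✓
  BO → possible child types {A, AB} ✓
  OO → possible child types {A} ✗

AB, BB, BO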